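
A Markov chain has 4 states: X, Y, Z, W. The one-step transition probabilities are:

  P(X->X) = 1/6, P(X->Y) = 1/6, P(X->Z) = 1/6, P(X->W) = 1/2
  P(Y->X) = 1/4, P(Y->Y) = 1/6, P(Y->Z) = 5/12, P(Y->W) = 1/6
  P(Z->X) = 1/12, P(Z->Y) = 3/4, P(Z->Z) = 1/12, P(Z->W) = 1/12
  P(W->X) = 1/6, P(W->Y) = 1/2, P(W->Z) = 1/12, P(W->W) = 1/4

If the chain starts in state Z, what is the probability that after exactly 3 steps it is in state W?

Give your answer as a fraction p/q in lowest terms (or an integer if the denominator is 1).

Computing P^3 by repeated multiplication:
P^1 =
  X: [1/6, 1/6, 1/6, 1/2]
  Y: [1/4, 1/6, 5/12, 1/6]
  Z: [1/12, 3/4, 1/12, 1/12]
  W: [1/6, 1/2, 1/12, 1/4]
P^2 =
  X: [1/6, 31/72, 11/72, 1/4]
  Y: [7/48, 67/144, 23/144, 11/48]
  Z: [2/9, 35/144, 49/144, 7/36]
  W: [29/144, 43/144, 19/72, 17/72]
P^3 =
  X: [41/216, 293/864, 13/54, 199/864]
  Y: [83/432, 581/1728, 433/1728, 191/864]
  Z: [137/864, 743/1728, 79/432, 395/1728]
  W: [293/1728, 115/288, 115/576, 25/108]

(P^3)[Z -> W] = 395/1728

Answer: 395/1728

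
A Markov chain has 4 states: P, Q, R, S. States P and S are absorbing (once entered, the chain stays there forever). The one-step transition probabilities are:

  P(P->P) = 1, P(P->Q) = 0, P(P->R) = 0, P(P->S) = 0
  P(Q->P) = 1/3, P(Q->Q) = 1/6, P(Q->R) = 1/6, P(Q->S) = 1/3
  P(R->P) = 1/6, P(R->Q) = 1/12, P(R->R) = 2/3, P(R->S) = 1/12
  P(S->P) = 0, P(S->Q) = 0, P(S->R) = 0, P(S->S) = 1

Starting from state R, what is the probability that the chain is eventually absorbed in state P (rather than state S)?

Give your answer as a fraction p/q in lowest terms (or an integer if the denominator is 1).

Let a_i = P(absorbed in P | start in state i).
Boundary conditions: a_P = 1, a_S = 0.
For each transient state i, a_i = sum_j P(i->j) * a_j:
  a_Q = 1/3*a_P + 1/6*a_Q + 1/6*a_R + 1/3*a_S
  a_R = 1/6*a_P + 1/12*a_Q + 2/3*a_R + 1/12*a_S

Substituting a_P = 1 and a_S = 0, rearrange to (I - Q) a = r where r[i] = P(i -> P):
  [5/6, -1/6] . (a_Q, a_R) = 1/3
  [-1/12, 1/3] . (a_Q, a_R) = 1/6

Solving yields:
  a_Q = 10/19
  a_R = 12/19

Starting state is R, so the absorption probability is a_R = 12/19.

Answer: 12/19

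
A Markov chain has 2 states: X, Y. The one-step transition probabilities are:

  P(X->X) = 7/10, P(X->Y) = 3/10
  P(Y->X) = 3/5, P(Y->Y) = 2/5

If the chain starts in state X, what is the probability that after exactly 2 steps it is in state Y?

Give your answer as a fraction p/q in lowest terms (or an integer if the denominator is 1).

Answer: 33/100

Derivation:
Computing P^2 by repeated multiplication:
P^1 =
  X: [7/10, 3/10]
  Y: [3/5, 2/5]
P^2 =
  X: [67/100, 33/100]
  Y: [33/50, 17/50]

(P^2)[X -> Y] = 33/100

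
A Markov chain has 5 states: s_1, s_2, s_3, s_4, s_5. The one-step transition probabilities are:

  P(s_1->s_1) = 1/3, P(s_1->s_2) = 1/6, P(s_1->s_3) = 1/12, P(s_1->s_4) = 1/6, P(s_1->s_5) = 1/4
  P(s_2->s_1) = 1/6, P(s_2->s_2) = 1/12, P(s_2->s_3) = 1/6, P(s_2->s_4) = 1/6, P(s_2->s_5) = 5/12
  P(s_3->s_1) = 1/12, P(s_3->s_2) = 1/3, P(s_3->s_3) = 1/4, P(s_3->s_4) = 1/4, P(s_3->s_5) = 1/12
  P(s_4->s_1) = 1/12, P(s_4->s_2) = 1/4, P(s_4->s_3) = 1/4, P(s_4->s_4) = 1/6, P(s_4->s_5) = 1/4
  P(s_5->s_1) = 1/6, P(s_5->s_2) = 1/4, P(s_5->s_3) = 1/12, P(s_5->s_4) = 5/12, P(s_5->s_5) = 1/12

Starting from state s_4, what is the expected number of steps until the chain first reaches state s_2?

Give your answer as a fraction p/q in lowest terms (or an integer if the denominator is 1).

Let h_i = expected steps to first reach s_2 from state i.
Boundary: h_s_2 = 0.
First-step equations for the other states:
  h_s_1 = 1 + 1/3*h_s_1 + 1/6*h_s_2 + 1/12*h_s_3 + 1/6*h_s_4 + 1/4*h_s_5
  h_s_3 = 1 + 1/12*h_s_1 + 1/3*h_s_2 + 1/4*h_s_3 + 1/4*h_s_4 + 1/12*h_s_5
  h_s_4 = 1 + 1/12*h_s_1 + 1/4*h_s_2 + 1/4*h_s_3 + 1/6*h_s_4 + 1/4*h_s_5
  h_s_5 = 1 + 1/6*h_s_1 + 1/4*h_s_2 + 1/12*h_s_3 + 5/12*h_s_4 + 1/12*h_s_5

Substituting h_s_2 = 0 and rearranging gives the linear system (I - Q) h = 1:
  [2/3, -1/12, -1/6, -1/4] . (h_s_1, h_s_3, h_s_4, h_s_5) = 1
  [-1/12, 3/4, -1/4, -1/12] . (h_s_1, h_s_3, h_s_4, h_s_5) = 1
  [-1/12, -1/4, 5/6, -1/4] . (h_s_1, h_s_3, h_s_4, h_s_5) = 1
  [-1/6, -1/12, -5/12, 11/12] . (h_s_1, h_s_3, h_s_4, h_s_5) = 1

Solving yields:
  h_s_1 = 208/47
  h_s_3 = 168/47
  h_s_4 = 184/47
  h_s_5 = 4

Starting state is s_4, so the expected hitting time is h_s_4 = 184/47.

Answer: 184/47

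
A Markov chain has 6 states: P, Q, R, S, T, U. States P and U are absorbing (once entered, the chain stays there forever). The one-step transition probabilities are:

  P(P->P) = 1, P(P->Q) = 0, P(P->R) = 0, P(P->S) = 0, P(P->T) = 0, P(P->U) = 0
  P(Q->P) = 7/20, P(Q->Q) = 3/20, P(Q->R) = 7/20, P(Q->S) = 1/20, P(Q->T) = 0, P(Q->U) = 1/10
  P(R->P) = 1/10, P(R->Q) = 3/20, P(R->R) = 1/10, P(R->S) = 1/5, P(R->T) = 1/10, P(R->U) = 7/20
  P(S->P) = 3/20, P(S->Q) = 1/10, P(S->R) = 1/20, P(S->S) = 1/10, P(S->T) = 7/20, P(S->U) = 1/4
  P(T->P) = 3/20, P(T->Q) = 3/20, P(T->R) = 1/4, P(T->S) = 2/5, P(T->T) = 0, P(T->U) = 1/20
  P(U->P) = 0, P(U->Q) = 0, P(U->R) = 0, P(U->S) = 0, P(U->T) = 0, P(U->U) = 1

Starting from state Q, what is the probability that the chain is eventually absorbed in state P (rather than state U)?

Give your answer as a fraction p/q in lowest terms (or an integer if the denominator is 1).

Answer: 44552/75631

Derivation:
Let a_i = P(absorbed in P | start in state i).
Boundary conditions: a_P = 1, a_U = 0.
For each transient state i, a_i = sum_j P(i->j) * a_j:
  a_Q = 7/20*a_P + 3/20*a_Q + 7/20*a_R + 1/20*a_S + 0*a_T + 1/10*a_U
  a_R = 1/10*a_P + 3/20*a_Q + 1/10*a_R + 1/5*a_S + 1/10*a_T + 7/20*a_U
  a_S = 3/20*a_P + 1/10*a_Q + 1/20*a_R + 1/10*a_S + 7/20*a_T + 1/4*a_U
  a_T = 3/20*a_P + 3/20*a_Q + 1/4*a_R + 2/5*a_S + 0*a_T + 1/20*a_U

Substituting a_P = 1 and a_U = 0, rearrange to (I - Q) a = r where r[i] = P(i -> P):
  [17/20, -7/20, -1/20, 0] . (a_Q, a_R, a_S, a_T) = 7/20
  [-3/20, 9/10, -1/5, -1/10] . (a_Q, a_R, a_S, a_T) = 1/10
  [-1/10, -1/20, 9/10, -7/20] . (a_Q, a_R, a_S, a_T) = 3/20
  [-3/20, -1/4, -2/5, 1] . (a_Q, a_R, a_S, a_T) = 3/20

Solving yields:
  a_Q = 44552/75631
  a_R = 27695/75631
  a_S = 34102/75631
  a_T = 38592/75631

Starting state is Q, so the absorption probability is a_Q = 44552/75631.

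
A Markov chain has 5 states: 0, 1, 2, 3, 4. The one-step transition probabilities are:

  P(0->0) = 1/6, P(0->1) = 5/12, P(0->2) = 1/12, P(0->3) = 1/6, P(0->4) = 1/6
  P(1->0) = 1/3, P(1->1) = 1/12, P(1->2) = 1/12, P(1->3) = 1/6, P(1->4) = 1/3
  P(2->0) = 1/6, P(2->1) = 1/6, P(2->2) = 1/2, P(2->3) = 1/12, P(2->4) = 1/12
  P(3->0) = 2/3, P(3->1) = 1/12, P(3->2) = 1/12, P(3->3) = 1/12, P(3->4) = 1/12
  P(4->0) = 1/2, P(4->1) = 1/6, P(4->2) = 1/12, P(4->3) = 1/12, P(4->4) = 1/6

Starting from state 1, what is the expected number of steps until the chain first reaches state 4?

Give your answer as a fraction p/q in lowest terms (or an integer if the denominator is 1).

Answer: 147/31

Derivation:
Let h_i = expected steps to first reach 4 from state i.
Boundary: h_4 = 0.
First-step equations for the other states:
  h_0 = 1 + 1/6*h_0 + 5/12*h_1 + 1/12*h_2 + 1/6*h_3 + 1/6*h_4
  h_1 = 1 + 1/3*h_0 + 1/12*h_1 + 1/12*h_2 + 1/6*h_3 + 1/3*h_4
  h_2 = 1 + 1/6*h_0 + 1/6*h_1 + 1/2*h_2 + 1/12*h_3 + 1/12*h_4
  h_3 = 1 + 2/3*h_0 + 1/12*h_1 + 1/12*h_2 + 1/12*h_3 + 1/12*h_4

Substituting h_4 = 0 and rearranging gives the linear system (I - Q) h = 1:
  [5/6, -5/12, -1/12, -1/6] . (h_0, h_1, h_2, h_3) = 1
  [-1/3, 11/12, -1/12, -1/6] . (h_0, h_1, h_2, h_3) = 1
  [-1/6, -1/6, 1/2, -1/12] . (h_0, h_1, h_2, h_3) = 1
  [-2/3, -1/12, -1/12, 11/12] . (h_0, h_1, h_2, h_3) = 1

Solving yields:
  h_0 = 168/31
  h_1 = 147/31
  h_2 = 2577/403
  h_3 = 2436/403

Starting state is 1, so the expected hitting time is h_1 = 147/31.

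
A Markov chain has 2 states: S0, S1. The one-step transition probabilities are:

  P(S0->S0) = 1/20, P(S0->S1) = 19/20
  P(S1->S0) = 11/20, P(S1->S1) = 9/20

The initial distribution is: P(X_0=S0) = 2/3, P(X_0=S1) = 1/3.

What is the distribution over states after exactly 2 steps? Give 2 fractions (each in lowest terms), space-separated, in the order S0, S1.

Answer: 53/120 67/120

Derivation:
Propagating the distribution step by step (d_{t+1} = d_t * P):
d_0 = (S0=2/3, S1=1/3)
  d_1[S0] = 2/3*1/20 + 1/3*11/20 = 13/60
  d_1[S1] = 2/3*19/20 + 1/3*9/20 = 47/60
d_1 = (S0=13/60, S1=47/60)
  d_2[S0] = 13/60*1/20 + 47/60*11/20 = 53/120
  d_2[S1] = 13/60*19/20 + 47/60*9/20 = 67/120
d_2 = (S0=53/120, S1=67/120)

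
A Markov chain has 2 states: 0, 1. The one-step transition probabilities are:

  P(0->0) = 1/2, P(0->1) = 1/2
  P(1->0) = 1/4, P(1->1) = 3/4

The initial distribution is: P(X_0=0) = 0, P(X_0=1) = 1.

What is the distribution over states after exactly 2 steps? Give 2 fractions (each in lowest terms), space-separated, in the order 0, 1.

Propagating the distribution step by step (d_{t+1} = d_t * P):
d_0 = (0=0, 1=1)
  d_1[0] = 0*1/2 + 1*1/4 = 1/4
  d_1[1] = 0*1/2 + 1*3/4 = 3/4
d_1 = (0=1/4, 1=3/4)
  d_2[0] = 1/4*1/2 + 3/4*1/4 = 5/16
  d_2[1] = 1/4*1/2 + 3/4*3/4 = 11/16
d_2 = (0=5/16, 1=11/16)

Answer: 5/16 11/16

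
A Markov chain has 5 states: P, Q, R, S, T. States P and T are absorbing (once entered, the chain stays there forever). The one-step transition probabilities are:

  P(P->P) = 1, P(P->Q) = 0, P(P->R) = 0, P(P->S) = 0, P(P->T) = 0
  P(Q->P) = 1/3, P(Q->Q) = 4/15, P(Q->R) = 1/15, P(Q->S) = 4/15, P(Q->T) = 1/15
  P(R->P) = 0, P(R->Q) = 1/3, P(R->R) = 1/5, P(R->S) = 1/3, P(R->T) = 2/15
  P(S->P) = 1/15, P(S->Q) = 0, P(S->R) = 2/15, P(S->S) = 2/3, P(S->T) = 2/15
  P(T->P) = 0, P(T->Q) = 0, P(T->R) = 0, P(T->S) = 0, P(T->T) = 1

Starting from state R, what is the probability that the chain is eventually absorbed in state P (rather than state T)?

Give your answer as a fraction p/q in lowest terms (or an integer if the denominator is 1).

Let a_i = P(absorbed in P | start in state i).
Boundary conditions: a_P = 1, a_T = 0.
For each transient state i, a_i = sum_j P(i->j) * a_j:
  a_Q = 1/3*a_P + 4/15*a_Q + 1/15*a_R + 4/15*a_S + 1/15*a_T
  a_R = 0*a_P + 1/3*a_Q + 1/5*a_R + 1/3*a_S + 2/15*a_T
  a_S = 1/15*a_P + 0*a_Q + 2/15*a_R + 2/3*a_S + 2/15*a_T

Substituting a_P = 1 and a_T = 0, rearrange to (I - Q) a = r where r[i] = P(i -> P):
  [11/15, -1/15, -4/15] . (a_Q, a_R, a_S) = 1/3
  [-1/3, 4/5, -1/3] . (a_Q, a_R, a_S) = 0
  [0, -2/15, 1/3] . (a_Q, a_R, a_S) = 1/15

Solving yields:
  a_Q = 303/485
  a_R = 40/97
  a_S = 177/485

Starting state is R, so the absorption probability is a_R = 40/97.

Answer: 40/97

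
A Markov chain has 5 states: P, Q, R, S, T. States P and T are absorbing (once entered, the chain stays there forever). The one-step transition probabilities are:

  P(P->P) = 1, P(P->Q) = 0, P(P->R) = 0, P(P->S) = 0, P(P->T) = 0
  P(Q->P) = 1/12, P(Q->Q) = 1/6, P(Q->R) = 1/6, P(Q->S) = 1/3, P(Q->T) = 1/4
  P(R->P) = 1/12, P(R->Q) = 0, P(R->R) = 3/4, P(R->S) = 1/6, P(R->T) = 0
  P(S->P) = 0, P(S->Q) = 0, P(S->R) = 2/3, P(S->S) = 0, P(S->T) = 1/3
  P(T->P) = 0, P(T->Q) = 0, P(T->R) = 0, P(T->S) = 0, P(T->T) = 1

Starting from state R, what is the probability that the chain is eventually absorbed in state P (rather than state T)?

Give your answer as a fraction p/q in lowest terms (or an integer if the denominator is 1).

Let a_i = P(absorbed in P | start in state i).
Boundary conditions: a_P = 1, a_T = 0.
For each transient state i, a_i = sum_j P(i->j) * a_j:
  a_Q = 1/12*a_P + 1/6*a_Q + 1/6*a_R + 1/3*a_S + 1/4*a_T
  a_R = 1/12*a_P + 0*a_Q + 3/4*a_R + 1/6*a_S + 0*a_T
  a_S = 0*a_P + 0*a_Q + 2/3*a_R + 0*a_S + 1/3*a_T

Substituting a_P = 1 and a_T = 0, rearrange to (I - Q) a = r where r[i] = P(i -> P):
  [5/6, -1/6, -1/3] . (a_Q, a_R, a_S) = 1/12
  [0, 1/4, -1/6] . (a_Q, a_R, a_S) = 1/12
  [0, -2/3, 1] . (a_Q, a_R, a_S) = 0

Solving yields:
  a_Q = 19/50
  a_R = 3/5
  a_S = 2/5

Starting state is R, so the absorption probability is a_R = 3/5.

Answer: 3/5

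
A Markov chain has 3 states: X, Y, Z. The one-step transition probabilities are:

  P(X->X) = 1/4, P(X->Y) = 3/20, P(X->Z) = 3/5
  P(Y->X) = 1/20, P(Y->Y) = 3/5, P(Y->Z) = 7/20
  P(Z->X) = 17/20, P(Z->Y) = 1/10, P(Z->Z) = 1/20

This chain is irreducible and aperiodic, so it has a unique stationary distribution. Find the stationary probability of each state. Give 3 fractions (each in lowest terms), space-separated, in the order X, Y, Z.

Answer: 23/56 27/112 39/112

Derivation:
The stationary distribution satisfies pi = pi * P, i.e.:
  pi_X = 1/4*pi_X + 1/20*pi_Y + 17/20*pi_Z
  pi_Y = 3/20*pi_X + 3/5*pi_Y + 1/10*pi_Z
  pi_Z = 3/5*pi_X + 7/20*pi_Y + 1/20*pi_Z
with normalization: pi_X + pi_Y + pi_Z = 1.

Using the first 2 balance equations plus normalization, the linear system A*pi = b is:
  [-3/4, 1/20, 17/20] . pi = 0
  [3/20, -2/5, 1/10] . pi = 0
  [1, 1, 1] . pi = 1

Solving yields:
  pi_X = 23/56
  pi_Y = 27/112
  pi_Z = 39/112

Verification (pi * P):
  23/56*1/4 + 27/112*1/20 + 39/112*17/20 = 23/56 = pi_X  (ok)
  23/56*3/20 + 27/112*3/5 + 39/112*1/10 = 27/112 = pi_Y  (ok)
  23/56*3/5 + 27/112*7/20 + 39/112*1/20 = 39/112 = pi_Z  (ok)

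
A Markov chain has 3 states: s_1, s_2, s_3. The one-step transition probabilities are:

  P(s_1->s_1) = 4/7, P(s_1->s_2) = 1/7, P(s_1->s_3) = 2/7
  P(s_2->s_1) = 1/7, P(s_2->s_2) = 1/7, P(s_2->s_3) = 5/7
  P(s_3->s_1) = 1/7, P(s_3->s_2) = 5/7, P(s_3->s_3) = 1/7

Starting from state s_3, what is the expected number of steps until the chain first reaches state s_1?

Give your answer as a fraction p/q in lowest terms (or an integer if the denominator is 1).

Let h_i = expected steps to first reach s_1 from state i.
Boundary: h_s_1 = 0.
First-step equations for the other states:
  h_s_2 = 1 + 1/7*h_s_1 + 1/7*h_s_2 + 5/7*h_s_3
  h_s_3 = 1 + 1/7*h_s_1 + 5/7*h_s_2 + 1/7*h_s_3

Substituting h_s_1 = 0 and rearranging gives the linear system (I - Q) h = 1:
  [6/7, -5/7] . (h_s_2, h_s_3) = 1
  [-5/7, 6/7] . (h_s_2, h_s_3) = 1

Solving yields:
  h_s_2 = 7
  h_s_3 = 7

Starting state is s_3, so the expected hitting time is h_s_3 = 7.

Answer: 7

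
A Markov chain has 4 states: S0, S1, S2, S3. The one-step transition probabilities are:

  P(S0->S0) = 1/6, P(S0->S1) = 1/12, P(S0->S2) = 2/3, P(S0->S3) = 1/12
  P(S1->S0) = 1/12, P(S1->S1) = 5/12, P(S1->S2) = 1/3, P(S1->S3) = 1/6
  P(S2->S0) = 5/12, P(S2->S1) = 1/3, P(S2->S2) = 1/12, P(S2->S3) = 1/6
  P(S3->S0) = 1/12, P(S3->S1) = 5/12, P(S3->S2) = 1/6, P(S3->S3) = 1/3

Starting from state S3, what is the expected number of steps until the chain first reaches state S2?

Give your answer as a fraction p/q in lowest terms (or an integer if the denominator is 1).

Answer: 264/73

Derivation:
Let h_i = expected steps to first reach S2 from state i.
Boundary: h_S2 = 0.
First-step equations for the other states:
  h_S0 = 1 + 1/6*h_S0 + 1/12*h_S1 + 2/3*h_S2 + 1/12*h_S3
  h_S1 = 1 + 1/12*h_S0 + 5/12*h_S1 + 1/3*h_S2 + 1/6*h_S3
  h_S3 = 1 + 1/12*h_S0 + 5/12*h_S1 + 1/6*h_S2 + 1/3*h_S3

Substituting h_S2 = 0 and rearranging gives the linear system (I - Q) h = 1:
  [5/6, -1/12, -1/12] . (h_S0, h_S1, h_S3) = 1
  [-1/12, 7/12, -1/6] . (h_S0, h_S1, h_S3) = 1
  [-1/12, -5/12, 2/3] . (h_S0, h_S1, h_S3) = 1

Solving yields:
  h_S0 = 136/73
  h_S1 = 220/73
  h_S3 = 264/73

Starting state is S3, so the expected hitting time is h_S3 = 264/73.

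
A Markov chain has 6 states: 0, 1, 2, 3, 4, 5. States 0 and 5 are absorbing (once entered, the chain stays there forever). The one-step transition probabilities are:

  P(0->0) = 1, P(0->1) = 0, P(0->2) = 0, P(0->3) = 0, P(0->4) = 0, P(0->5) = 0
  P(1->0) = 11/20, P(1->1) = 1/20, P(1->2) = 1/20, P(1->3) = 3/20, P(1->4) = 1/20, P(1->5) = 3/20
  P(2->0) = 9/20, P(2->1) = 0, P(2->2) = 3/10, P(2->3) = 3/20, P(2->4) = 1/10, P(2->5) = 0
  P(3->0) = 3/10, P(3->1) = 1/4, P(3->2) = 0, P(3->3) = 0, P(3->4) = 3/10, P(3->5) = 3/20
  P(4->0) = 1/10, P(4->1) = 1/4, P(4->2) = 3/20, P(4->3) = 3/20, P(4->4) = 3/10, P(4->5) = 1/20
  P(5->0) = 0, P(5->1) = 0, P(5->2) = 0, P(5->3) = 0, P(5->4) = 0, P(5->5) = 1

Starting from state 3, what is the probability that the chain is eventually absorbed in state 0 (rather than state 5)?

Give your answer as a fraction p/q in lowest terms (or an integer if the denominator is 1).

Answer: 43715/60091

Derivation:
Let a_i = P(absorbed in 0 | start in state i).
Boundary conditions: a_0 = 1, a_5 = 0.
For each transient state i, a_i = sum_j P(i->j) * a_j:
  a_1 = 11/20*a_0 + 1/20*a_1 + 1/20*a_2 + 3/20*a_3 + 1/20*a_4 + 3/20*a_5
  a_2 = 9/20*a_0 + 0*a_1 + 3/10*a_2 + 3/20*a_3 + 1/10*a_4 + 0*a_5
  a_3 = 3/10*a_0 + 1/4*a_1 + 0*a_2 + 0*a_3 + 3/10*a_4 + 3/20*a_5
  a_4 = 1/10*a_0 + 1/4*a_1 + 3/20*a_2 + 3/20*a_3 + 3/10*a_4 + 1/20*a_5

Substituting a_0 = 1 and a_5 = 0, rearrange to (I - Q) a = r where r[i] = P(i -> 0):
  [19/20, -1/20, -3/20, -1/20] . (a_1, a_2, a_3, a_4) = 11/20
  [0, 7/10, -3/20, -1/10] . (a_1, a_2, a_3, a_4) = 9/20
  [-1/4, 0, 1, -3/10] . (a_1, a_2, a_3, a_4) = 3/10
  [-1/4, -3/20, -3/20, 7/10] . (a_1, a_2, a_3, a_4) = 1/10

Solving yields:
  a_1 = 47012/60091
  a_2 = 54633/60091
  a_3 = 43715/60091
  a_4 = 46449/60091

Starting state is 3, so the absorption probability is a_3 = 43715/60091.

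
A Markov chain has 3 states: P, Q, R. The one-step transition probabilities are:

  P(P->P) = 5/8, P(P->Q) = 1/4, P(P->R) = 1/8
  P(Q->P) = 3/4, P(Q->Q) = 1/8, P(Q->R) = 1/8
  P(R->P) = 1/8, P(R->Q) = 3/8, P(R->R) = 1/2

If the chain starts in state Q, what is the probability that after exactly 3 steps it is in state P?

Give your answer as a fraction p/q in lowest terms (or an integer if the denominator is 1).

Computing P^3 by repeated multiplication:
P^1 =
  P: [5/8, 1/4, 1/8]
  Q: [3/4, 1/8, 1/8]
  R: [1/8, 3/8, 1/2]
P^2 =
  P: [19/32, 15/64, 11/64]
  Q: [37/64, 1/4, 11/64]
  R: [27/64, 17/64, 5/16]
P^3 =
  P: [291/512, 31/128, 97/512]
  Q: [73/128, 123/512, 97/512]
  R: [257/512, 131/512, 31/128]

(P^3)[Q -> P] = 73/128

Answer: 73/128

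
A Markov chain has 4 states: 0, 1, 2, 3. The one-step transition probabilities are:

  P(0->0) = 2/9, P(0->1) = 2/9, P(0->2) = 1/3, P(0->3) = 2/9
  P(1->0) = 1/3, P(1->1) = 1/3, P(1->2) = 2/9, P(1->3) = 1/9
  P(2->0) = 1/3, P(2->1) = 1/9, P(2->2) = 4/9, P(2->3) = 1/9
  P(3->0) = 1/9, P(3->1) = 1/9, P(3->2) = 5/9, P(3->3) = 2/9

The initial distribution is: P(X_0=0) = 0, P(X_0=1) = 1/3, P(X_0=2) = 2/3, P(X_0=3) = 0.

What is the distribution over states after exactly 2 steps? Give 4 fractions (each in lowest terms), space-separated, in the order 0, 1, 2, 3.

Answer: 22/81 46/243 92/243 13/81

Derivation:
Propagating the distribution step by step (d_{t+1} = d_t * P):
d_0 = (0=0, 1=1/3, 2=2/3, 3=0)
  d_1[0] = 0*2/9 + 1/3*1/3 + 2/3*1/3 + 0*1/9 = 1/3
  d_1[1] = 0*2/9 + 1/3*1/3 + 2/3*1/9 + 0*1/9 = 5/27
  d_1[2] = 0*1/3 + 1/3*2/9 + 2/3*4/9 + 0*5/9 = 10/27
  d_1[3] = 0*2/9 + 1/3*1/9 + 2/3*1/9 + 0*2/9 = 1/9
d_1 = (0=1/3, 1=5/27, 2=10/27, 3=1/9)
  d_2[0] = 1/3*2/9 + 5/27*1/3 + 10/27*1/3 + 1/9*1/9 = 22/81
  d_2[1] = 1/3*2/9 + 5/27*1/3 + 10/27*1/9 + 1/9*1/9 = 46/243
  d_2[2] = 1/3*1/3 + 5/27*2/9 + 10/27*4/9 + 1/9*5/9 = 92/243
  d_2[3] = 1/3*2/9 + 5/27*1/9 + 10/27*1/9 + 1/9*2/9 = 13/81
d_2 = (0=22/81, 1=46/243, 2=92/243, 3=13/81)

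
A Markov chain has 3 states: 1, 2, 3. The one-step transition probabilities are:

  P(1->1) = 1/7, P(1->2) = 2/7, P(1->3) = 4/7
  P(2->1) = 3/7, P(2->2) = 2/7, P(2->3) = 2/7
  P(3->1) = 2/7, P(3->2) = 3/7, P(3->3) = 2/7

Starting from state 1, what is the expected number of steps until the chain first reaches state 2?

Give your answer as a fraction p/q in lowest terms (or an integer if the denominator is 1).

Answer: 63/22

Derivation:
Let h_i = expected steps to first reach 2 from state i.
Boundary: h_2 = 0.
First-step equations for the other states:
  h_1 = 1 + 1/7*h_1 + 2/7*h_2 + 4/7*h_3
  h_3 = 1 + 2/7*h_1 + 3/7*h_2 + 2/7*h_3

Substituting h_2 = 0 and rearranging gives the linear system (I - Q) h = 1:
  [6/7, -4/7] . (h_1, h_3) = 1
  [-2/7, 5/7] . (h_1, h_3) = 1

Solving yields:
  h_1 = 63/22
  h_3 = 28/11

Starting state is 1, so the expected hitting time is h_1 = 63/22.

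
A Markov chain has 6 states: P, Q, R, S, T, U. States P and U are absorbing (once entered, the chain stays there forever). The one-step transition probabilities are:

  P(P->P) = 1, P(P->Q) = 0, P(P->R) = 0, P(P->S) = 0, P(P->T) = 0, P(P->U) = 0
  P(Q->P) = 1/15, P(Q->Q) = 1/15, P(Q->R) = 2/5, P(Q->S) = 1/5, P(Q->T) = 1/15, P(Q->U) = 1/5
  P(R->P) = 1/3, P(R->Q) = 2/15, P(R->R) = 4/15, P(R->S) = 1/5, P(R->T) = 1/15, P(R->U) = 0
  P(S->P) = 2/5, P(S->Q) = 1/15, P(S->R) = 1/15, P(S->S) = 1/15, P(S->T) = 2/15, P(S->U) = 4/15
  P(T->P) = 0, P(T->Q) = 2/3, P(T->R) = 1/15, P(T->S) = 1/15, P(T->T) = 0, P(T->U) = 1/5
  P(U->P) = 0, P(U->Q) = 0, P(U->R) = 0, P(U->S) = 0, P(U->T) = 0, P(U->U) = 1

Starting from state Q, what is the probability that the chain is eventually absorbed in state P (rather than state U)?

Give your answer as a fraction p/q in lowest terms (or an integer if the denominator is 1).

Let a_i = P(absorbed in P | start in state i).
Boundary conditions: a_P = 1, a_U = 0.
For each transient state i, a_i = sum_j P(i->j) * a_j:
  a_Q = 1/15*a_P + 1/15*a_Q + 2/5*a_R + 1/5*a_S + 1/15*a_T + 1/5*a_U
  a_R = 1/3*a_P + 2/15*a_Q + 4/15*a_R + 1/5*a_S + 1/15*a_T + 0*a_U
  a_S = 2/5*a_P + 1/15*a_Q + 1/15*a_R + 1/15*a_S + 2/15*a_T + 4/15*a_U
  a_T = 0*a_P + 2/3*a_Q + 1/15*a_R + 1/15*a_S + 0*a_T + 1/5*a_U

Substituting a_P = 1 and a_U = 0, rearrange to (I - Q) a = r where r[i] = P(i -> P):
  [14/15, -2/5, -1/5, -1/15] . (a_Q, a_R, a_S, a_T) = 1/15
  [-2/15, 11/15, -1/5, -1/15] . (a_Q, a_R, a_S, a_T) = 1/3
  [-1/15, -1/15, 14/15, -2/15] . (a_Q, a_R, a_S, a_T) = 2/5
  [-2/3, -1/15, -1/15, 1] . (a_Q, a_R, a_S, a_T) = 0

Solving yields:
  a_Q = 6742/12149
  a_R = 9204/12149
  a_S = 14287/24298
  a_T = 11169/24298

Starting state is Q, so the absorption probability is a_Q = 6742/12149.

Answer: 6742/12149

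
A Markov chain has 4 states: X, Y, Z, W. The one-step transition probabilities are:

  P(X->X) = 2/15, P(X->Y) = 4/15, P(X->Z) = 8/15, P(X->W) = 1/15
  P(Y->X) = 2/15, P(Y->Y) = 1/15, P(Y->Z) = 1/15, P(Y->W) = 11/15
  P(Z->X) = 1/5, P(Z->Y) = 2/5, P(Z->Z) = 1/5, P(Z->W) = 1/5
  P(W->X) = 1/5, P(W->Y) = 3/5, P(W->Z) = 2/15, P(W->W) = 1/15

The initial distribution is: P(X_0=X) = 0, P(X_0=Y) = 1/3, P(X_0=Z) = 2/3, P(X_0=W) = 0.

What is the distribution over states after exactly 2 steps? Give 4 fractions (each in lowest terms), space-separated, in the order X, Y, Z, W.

Propagating the distribution step by step (d_{t+1} = d_t * P):
d_0 = (X=0, Y=1/3, Z=2/3, W=0)
  d_1[X] = 0*2/15 + 1/3*2/15 + 2/3*1/5 + 0*1/5 = 8/45
  d_1[Y] = 0*4/15 + 1/3*1/15 + 2/3*2/5 + 0*3/5 = 13/45
  d_1[Z] = 0*8/15 + 1/3*1/15 + 2/3*1/5 + 0*2/15 = 7/45
  d_1[W] = 0*1/15 + 1/3*11/15 + 2/3*1/5 + 0*1/15 = 17/45
d_1 = (X=8/45, Y=13/45, Z=7/45, W=17/45)
  d_2[X] = 8/45*2/15 + 13/45*2/15 + 7/45*1/5 + 17/45*1/5 = 38/225
  d_2[Y] = 8/45*4/15 + 13/45*1/15 + 7/45*2/5 + 17/45*3/5 = 16/45
  d_2[Z] = 8/45*8/15 + 13/45*1/15 + 7/45*1/5 + 17/45*2/15 = 44/225
  d_2[W] = 8/45*1/15 + 13/45*11/15 + 7/45*1/5 + 17/45*1/15 = 7/25
d_2 = (X=38/225, Y=16/45, Z=44/225, W=7/25)

Answer: 38/225 16/45 44/225 7/25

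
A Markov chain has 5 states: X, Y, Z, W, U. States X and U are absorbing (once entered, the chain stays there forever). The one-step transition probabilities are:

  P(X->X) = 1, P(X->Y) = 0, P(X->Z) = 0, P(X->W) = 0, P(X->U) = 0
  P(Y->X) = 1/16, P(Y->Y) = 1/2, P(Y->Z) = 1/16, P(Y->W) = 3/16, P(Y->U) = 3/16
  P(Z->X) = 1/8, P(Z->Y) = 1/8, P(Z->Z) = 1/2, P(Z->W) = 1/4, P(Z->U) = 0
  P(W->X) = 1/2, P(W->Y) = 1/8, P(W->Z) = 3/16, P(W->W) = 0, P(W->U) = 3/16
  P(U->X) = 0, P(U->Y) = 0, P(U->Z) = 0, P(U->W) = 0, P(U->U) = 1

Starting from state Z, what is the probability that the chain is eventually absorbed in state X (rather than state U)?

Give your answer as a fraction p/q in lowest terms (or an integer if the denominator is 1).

Answer: 98/137

Derivation:
Let a_i = P(absorbed in X | start in state i).
Boundary conditions: a_X = 1, a_U = 0.
For each transient state i, a_i = sum_j P(i->j) * a_j:
  a_Y = 1/16*a_X + 1/2*a_Y + 1/16*a_Z + 3/16*a_W + 3/16*a_U
  a_Z = 1/8*a_X + 1/8*a_Y + 1/2*a_Z + 1/4*a_W + 0*a_U
  a_W = 1/2*a_X + 1/8*a_Y + 3/16*a_Z + 0*a_W + 3/16*a_U

Substituting a_X = 1 and a_U = 0, rearrange to (I - Q) a = r where r[i] = P(i -> X):
  [1/2, -1/16, -3/16] . (a_Y, a_Z, a_W) = 1/16
  [-1/8, 1/2, -1/4] . (a_Y, a_Z, a_W) = 1/8
  [-1/8, -3/16, 1] . (a_Y, a_Z, a_W) = 1/2

Solving yields:
  a_Y = 65/137
  a_Z = 98/137
  a_W = 95/137

Starting state is Z, so the absorption probability is a_Z = 98/137.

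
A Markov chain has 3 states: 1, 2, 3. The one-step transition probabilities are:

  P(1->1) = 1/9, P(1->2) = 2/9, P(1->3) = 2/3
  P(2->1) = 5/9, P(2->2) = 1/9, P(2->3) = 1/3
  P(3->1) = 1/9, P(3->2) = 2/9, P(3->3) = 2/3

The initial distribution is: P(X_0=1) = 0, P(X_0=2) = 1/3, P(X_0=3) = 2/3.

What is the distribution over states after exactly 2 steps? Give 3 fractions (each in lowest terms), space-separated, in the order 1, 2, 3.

Answer: 47/243 49/243 49/81

Derivation:
Propagating the distribution step by step (d_{t+1} = d_t * P):
d_0 = (1=0, 2=1/3, 3=2/3)
  d_1[1] = 0*1/9 + 1/3*5/9 + 2/3*1/9 = 7/27
  d_1[2] = 0*2/9 + 1/3*1/9 + 2/3*2/9 = 5/27
  d_1[3] = 0*2/3 + 1/3*1/3 + 2/3*2/3 = 5/9
d_1 = (1=7/27, 2=5/27, 3=5/9)
  d_2[1] = 7/27*1/9 + 5/27*5/9 + 5/9*1/9 = 47/243
  d_2[2] = 7/27*2/9 + 5/27*1/9 + 5/9*2/9 = 49/243
  d_2[3] = 7/27*2/3 + 5/27*1/3 + 5/9*2/3 = 49/81
d_2 = (1=47/243, 2=49/243, 3=49/81)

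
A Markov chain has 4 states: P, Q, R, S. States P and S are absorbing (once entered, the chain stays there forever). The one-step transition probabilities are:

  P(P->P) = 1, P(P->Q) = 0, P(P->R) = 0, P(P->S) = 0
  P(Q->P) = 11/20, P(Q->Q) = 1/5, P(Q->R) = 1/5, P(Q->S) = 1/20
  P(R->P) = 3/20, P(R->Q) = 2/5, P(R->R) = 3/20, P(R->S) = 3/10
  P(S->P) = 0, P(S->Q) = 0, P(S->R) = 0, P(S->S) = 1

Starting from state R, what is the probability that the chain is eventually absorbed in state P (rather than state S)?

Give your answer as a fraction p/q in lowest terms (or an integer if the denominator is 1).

Answer: 17/30

Derivation:
Let a_i = P(absorbed in P | start in state i).
Boundary conditions: a_P = 1, a_S = 0.
For each transient state i, a_i = sum_j P(i->j) * a_j:
  a_Q = 11/20*a_P + 1/5*a_Q + 1/5*a_R + 1/20*a_S
  a_R = 3/20*a_P + 2/5*a_Q + 3/20*a_R + 3/10*a_S

Substituting a_P = 1 and a_S = 0, rearrange to (I - Q) a = r where r[i] = P(i -> P):
  [4/5, -1/5] . (a_Q, a_R) = 11/20
  [-2/5, 17/20] . (a_Q, a_R) = 3/20

Solving yields:
  a_Q = 199/240
  a_R = 17/30

Starting state is R, so the absorption probability is a_R = 17/30.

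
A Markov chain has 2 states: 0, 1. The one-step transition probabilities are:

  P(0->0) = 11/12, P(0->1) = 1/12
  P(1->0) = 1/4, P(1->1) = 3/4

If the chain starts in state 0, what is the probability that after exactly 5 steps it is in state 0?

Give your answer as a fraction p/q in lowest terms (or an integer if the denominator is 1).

Computing P^5 by repeated multiplication:
P^1 =
  0: [11/12, 1/12]
  1: [1/4, 3/4]
P^2 =
  0: [31/36, 5/36]
  1: [5/12, 7/12]
P^3 =
  0: [89/108, 19/108]
  1: [19/36, 17/36]
P^4 =
  0: [259/324, 65/324]
  1: [65/108, 43/108]
P^5 =
  0: [761/972, 211/972]
  1: [211/324, 113/324]

(P^5)[0 -> 0] = 761/972

Answer: 761/972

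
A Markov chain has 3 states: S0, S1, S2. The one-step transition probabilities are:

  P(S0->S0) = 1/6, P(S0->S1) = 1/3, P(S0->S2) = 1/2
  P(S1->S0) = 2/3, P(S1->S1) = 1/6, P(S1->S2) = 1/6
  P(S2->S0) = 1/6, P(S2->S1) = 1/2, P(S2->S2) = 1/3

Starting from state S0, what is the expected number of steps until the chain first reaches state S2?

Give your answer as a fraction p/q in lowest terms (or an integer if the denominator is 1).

Answer: 42/17

Derivation:
Let h_i = expected steps to first reach S2 from state i.
Boundary: h_S2 = 0.
First-step equations for the other states:
  h_S0 = 1 + 1/6*h_S0 + 1/3*h_S1 + 1/2*h_S2
  h_S1 = 1 + 2/3*h_S0 + 1/6*h_S1 + 1/6*h_S2

Substituting h_S2 = 0 and rearranging gives the linear system (I - Q) h = 1:
  [5/6, -1/3] . (h_S0, h_S1) = 1
  [-2/3, 5/6] . (h_S0, h_S1) = 1

Solving yields:
  h_S0 = 42/17
  h_S1 = 54/17

Starting state is S0, so the expected hitting time is h_S0 = 42/17.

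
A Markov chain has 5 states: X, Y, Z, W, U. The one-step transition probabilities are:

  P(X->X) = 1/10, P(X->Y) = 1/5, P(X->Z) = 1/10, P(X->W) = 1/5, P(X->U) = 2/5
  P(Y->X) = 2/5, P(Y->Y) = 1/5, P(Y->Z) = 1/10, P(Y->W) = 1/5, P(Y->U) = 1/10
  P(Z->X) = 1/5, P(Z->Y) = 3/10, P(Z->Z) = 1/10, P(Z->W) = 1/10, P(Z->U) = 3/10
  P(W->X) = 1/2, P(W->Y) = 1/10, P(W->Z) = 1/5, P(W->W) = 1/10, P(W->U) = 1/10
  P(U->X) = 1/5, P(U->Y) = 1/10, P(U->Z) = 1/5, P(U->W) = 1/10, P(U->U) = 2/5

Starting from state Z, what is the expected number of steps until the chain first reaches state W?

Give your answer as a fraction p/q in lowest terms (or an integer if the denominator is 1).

Let h_i = expected steps to first reach W from state i.
Boundary: h_W = 0.
First-step equations for the other states:
  h_X = 1 + 1/10*h_X + 1/5*h_Y + 1/10*h_Z + 1/5*h_W + 2/5*h_U
  h_Y = 1 + 2/5*h_X + 1/5*h_Y + 1/10*h_Z + 1/5*h_W + 1/10*h_U
  h_Z = 1 + 1/5*h_X + 3/10*h_Y + 1/10*h_Z + 1/10*h_W + 3/10*h_U
  h_U = 1 + 1/5*h_X + 1/10*h_Y + 1/5*h_Z + 1/10*h_W + 2/5*h_U

Substituting h_W = 0 and rearranging gives the linear system (I - Q) h = 1:
  [9/10, -1/5, -1/10, -2/5] . (h_X, h_Y, h_Z, h_U) = 1
  [-2/5, 4/5, -1/10, -1/10] . (h_X, h_Y, h_Z, h_U) = 1
  [-1/5, -3/10, 9/10, -3/10] . (h_X, h_Y, h_Z, h_U) = 1
  [-1/5, -1/10, -1/5, 3/5] . (h_X, h_Y, h_Z, h_U) = 1

Solving yields:
  h_X = 4915/754
  h_Y = 2375/377
  h_Z = 5335/754
  h_U = 5465/754

Starting state is Z, so the expected hitting time is h_Z = 5335/754.

Answer: 5335/754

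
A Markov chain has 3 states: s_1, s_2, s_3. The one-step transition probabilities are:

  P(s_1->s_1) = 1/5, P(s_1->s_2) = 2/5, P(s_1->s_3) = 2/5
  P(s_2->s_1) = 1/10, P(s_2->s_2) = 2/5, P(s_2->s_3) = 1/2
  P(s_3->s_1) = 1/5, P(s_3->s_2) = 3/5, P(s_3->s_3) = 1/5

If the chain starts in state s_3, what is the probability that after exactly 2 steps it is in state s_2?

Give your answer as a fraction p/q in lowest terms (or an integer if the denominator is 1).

Answer: 11/25

Derivation:
Computing P^2 by repeated multiplication:
P^1 =
  s_1: [1/5, 2/5, 2/5]
  s_2: [1/10, 2/5, 1/2]
  s_3: [1/5, 3/5, 1/5]
P^2 =
  s_1: [4/25, 12/25, 9/25]
  s_2: [4/25, 1/2, 17/50]
  s_3: [7/50, 11/25, 21/50]

(P^2)[s_3 -> s_2] = 11/25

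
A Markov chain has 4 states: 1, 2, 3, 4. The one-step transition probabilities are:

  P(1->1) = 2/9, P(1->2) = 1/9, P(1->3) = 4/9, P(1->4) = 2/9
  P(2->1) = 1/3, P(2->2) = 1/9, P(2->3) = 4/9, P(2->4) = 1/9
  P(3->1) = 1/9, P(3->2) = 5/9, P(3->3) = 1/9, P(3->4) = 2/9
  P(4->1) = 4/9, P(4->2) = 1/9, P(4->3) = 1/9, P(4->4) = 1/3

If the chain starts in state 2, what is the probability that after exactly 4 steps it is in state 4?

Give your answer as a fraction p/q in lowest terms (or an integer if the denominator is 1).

Answer: 1448/6561

Derivation:
Computing P^4 by repeated multiplication:
P^1 =
  1: [2/9, 1/9, 4/9, 2/9]
  2: [1/3, 1/9, 4/9, 1/9]
  3: [1/9, 5/9, 1/9, 2/9]
  4: [4/9, 1/9, 1/9, 1/3]
P^2 =
  1: [19/81, 25/81, 2/9, 19/81]
  2: [17/81, 25/81, 7/27, 2/9]
  3: [26/81, 13/81, 1/3, 5/27]
  4: [8/27, 13/81, 8/27, 20/81]
P^3 =
  1: [23/81, 17/81, 71/243, 52/243]
  2: [202/729, 55/243, 23/81, 155/729]
  3: [178/729, 7/27, 22/81, 164/729]
  4: [191/729, 59/243, 64/243, 169/729]
P^4 =
  1: [190/729, 527/2187, 67/243, 487/2187]
  2: [1726/6561, 173/729, 610/2187, 1448/6561]
  3: [1777/6561, 169/729, 610/2187, 1433/6561]
  4: [1781/6561, 499/2187, 611/2187, 1450/6561]

(P^4)[2 -> 4] = 1448/6561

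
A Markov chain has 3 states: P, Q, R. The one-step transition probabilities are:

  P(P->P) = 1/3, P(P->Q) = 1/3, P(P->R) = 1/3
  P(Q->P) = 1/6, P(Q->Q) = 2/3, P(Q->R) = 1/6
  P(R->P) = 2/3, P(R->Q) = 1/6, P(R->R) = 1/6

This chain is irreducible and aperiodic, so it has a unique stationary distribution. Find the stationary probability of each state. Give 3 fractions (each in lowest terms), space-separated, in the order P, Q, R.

Answer: 1/3 4/9 2/9

Derivation:
The stationary distribution satisfies pi = pi * P, i.e.:
  pi_P = 1/3*pi_P + 1/6*pi_Q + 2/3*pi_R
  pi_Q = 1/3*pi_P + 2/3*pi_Q + 1/6*pi_R
  pi_R = 1/3*pi_P + 1/6*pi_Q + 1/6*pi_R
with normalization: pi_P + pi_Q + pi_R = 1.

Using the first 2 balance equations plus normalization, the linear system A*pi = b is:
  [-2/3, 1/6, 2/3] . pi = 0
  [1/3, -1/3, 1/6] . pi = 0
  [1, 1, 1] . pi = 1

Solving yields:
  pi_P = 1/3
  pi_Q = 4/9
  pi_R = 2/9

Verification (pi * P):
  1/3*1/3 + 4/9*1/6 + 2/9*2/3 = 1/3 = pi_P  (ok)
  1/3*1/3 + 4/9*2/3 + 2/9*1/6 = 4/9 = pi_Q  (ok)
  1/3*1/3 + 4/9*1/6 + 2/9*1/6 = 2/9 = pi_R  (ok)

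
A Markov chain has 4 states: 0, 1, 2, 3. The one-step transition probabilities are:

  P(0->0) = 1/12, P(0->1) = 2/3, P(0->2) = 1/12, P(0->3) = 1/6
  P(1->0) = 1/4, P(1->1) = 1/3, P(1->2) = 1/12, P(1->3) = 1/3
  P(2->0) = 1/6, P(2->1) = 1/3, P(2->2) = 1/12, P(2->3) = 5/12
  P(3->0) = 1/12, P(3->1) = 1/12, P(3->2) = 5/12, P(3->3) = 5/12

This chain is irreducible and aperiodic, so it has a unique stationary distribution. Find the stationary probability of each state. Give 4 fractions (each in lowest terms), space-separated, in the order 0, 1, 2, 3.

The stationary distribution satisfies pi = pi * P, i.e.:
  pi_0 = 1/12*pi_0 + 1/4*pi_1 + 1/6*pi_2 + 1/12*pi_3
  pi_1 = 2/3*pi_0 + 1/3*pi_1 + 1/3*pi_2 + 1/12*pi_3
  pi_2 = 1/12*pi_0 + 1/12*pi_1 + 1/12*pi_2 + 5/12*pi_3
  pi_3 = 1/6*pi_0 + 1/3*pi_1 + 5/12*pi_2 + 5/12*pi_3
with normalization: pi_0 + pi_1 + pi_2 + pi_3 = 1.

Using the first 3 balance equations plus normalization, the linear system A*pi = b is:
  [-11/12, 1/4, 1/6, 1/12] . pi = 0
  [2/3, -2/3, 1/3, 1/12] . pi = 0
  [1/12, 1/12, -11/12, 5/12] . pi = 0
  [1, 1, 1, 1] . pi = 1

Solving yields:
  pi_0 = 37/248
  pi_1 = 73/248
  pi_2 = 25/124
  pi_3 = 11/31

Verification (pi * P):
  37/248*1/12 + 73/248*1/4 + 25/124*1/6 + 11/31*1/12 = 37/248 = pi_0  (ok)
  37/248*2/3 + 73/248*1/3 + 25/124*1/3 + 11/31*1/12 = 73/248 = pi_1  (ok)
  37/248*1/12 + 73/248*1/12 + 25/124*1/12 + 11/31*5/12 = 25/124 = pi_2  (ok)
  37/248*1/6 + 73/248*1/3 + 25/124*5/12 + 11/31*5/12 = 11/31 = pi_3  (ok)

Answer: 37/248 73/248 25/124 11/31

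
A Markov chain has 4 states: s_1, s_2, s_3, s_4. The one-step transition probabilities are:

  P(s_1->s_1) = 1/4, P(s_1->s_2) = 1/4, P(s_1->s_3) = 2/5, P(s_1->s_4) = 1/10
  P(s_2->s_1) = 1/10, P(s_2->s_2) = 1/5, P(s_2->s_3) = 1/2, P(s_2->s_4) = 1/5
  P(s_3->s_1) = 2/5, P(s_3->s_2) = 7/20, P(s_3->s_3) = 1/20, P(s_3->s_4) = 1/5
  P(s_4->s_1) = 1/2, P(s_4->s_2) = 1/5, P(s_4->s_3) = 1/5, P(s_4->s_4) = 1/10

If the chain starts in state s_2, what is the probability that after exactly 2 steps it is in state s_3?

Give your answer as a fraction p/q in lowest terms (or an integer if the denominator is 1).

Computing P^2 by repeated multiplication:
P^1 =
  s_1: [1/4, 1/4, 2/5, 1/10]
  s_2: [1/10, 1/5, 1/2, 1/5]
  s_3: [2/5, 7/20, 1/20, 1/5]
  s_4: [1/2, 1/5, 1/5, 1/10]
P^2 =
  s_1: [119/400, 109/400, 53/200, 33/200]
  s_2: [69/200, 7/25, 41/200, 17/100]
  s_3: [51/200, 91/400, 151/400, 7/50]
  s_4: [11/40, 51/200, 33/100, 7/50]

(P^2)[s_2 -> s_3] = 41/200

Answer: 41/200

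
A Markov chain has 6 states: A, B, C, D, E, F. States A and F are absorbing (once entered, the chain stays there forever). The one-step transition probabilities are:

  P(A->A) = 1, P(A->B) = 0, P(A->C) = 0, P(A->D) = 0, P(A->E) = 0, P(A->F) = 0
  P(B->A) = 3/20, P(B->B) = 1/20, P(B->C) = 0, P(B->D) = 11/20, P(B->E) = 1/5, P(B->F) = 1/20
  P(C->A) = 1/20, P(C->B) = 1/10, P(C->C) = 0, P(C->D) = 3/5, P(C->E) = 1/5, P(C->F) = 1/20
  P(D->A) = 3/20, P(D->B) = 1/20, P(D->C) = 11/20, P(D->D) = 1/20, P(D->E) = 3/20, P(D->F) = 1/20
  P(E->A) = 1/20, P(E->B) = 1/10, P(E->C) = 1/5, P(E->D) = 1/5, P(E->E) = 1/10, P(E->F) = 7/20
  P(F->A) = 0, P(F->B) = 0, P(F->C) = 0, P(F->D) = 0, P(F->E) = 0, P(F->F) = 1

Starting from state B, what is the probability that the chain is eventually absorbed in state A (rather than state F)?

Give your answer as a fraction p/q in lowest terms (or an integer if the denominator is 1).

Let a_i = P(absorbed in A | start in state i).
Boundary conditions: a_A = 1, a_F = 0.
For each transient state i, a_i = sum_j P(i->j) * a_j:
  a_B = 3/20*a_A + 1/20*a_B + 0*a_C + 11/20*a_D + 1/5*a_E + 1/20*a_F
  a_C = 1/20*a_A + 1/10*a_B + 0*a_C + 3/5*a_D + 1/5*a_E + 1/20*a_F
  a_D = 3/20*a_A + 1/20*a_B + 11/20*a_C + 1/20*a_D + 3/20*a_E + 1/20*a_F
  a_E = 1/20*a_A + 1/10*a_B + 1/5*a_C + 1/5*a_D + 1/10*a_E + 7/20*a_F

Substituting a_A = 1 and a_F = 0, rearrange to (I - Q) a = r where r[i] = P(i -> A):
  [19/20, 0, -11/20, -1/5] . (a_B, a_C, a_D, a_E) = 3/20
  [-1/10, 1, -3/5, -1/5] . (a_B, a_C, a_D, a_E) = 1/20
  [-1/20, -11/20, 19/20, -3/20] . (a_B, a_C, a_D, a_E) = 3/20
  [-1/10, -1/5, -1/5, 9/10] . (a_B, a_C, a_D, a_E) = 1/20

Solving yields:
  a_B = 4769/9042
  a_C = 6505/13563
  a_D = 14005/27126
  a_E = 4550/13563

Starting state is B, so the absorption probability is a_B = 4769/9042.

Answer: 4769/9042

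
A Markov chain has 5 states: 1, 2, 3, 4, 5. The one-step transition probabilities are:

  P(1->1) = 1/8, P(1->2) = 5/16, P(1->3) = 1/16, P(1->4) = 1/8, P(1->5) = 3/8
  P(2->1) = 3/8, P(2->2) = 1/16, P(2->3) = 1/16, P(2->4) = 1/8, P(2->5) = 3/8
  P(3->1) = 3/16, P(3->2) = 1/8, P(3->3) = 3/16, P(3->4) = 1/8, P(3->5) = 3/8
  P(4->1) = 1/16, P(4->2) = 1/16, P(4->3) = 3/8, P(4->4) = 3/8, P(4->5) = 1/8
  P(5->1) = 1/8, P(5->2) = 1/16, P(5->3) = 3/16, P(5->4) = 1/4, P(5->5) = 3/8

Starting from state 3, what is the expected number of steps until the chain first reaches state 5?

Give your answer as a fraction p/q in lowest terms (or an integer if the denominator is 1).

Answer: 3

Derivation:
Let h_i = expected steps to first reach 5 from state i.
Boundary: h_5 = 0.
First-step equations for the other states:
  h_1 = 1 + 1/8*h_1 + 5/16*h_2 + 1/16*h_3 + 1/8*h_4 + 3/8*h_5
  h_2 = 1 + 3/8*h_1 + 1/16*h_2 + 1/16*h_3 + 1/8*h_4 + 3/8*h_5
  h_3 = 1 + 3/16*h_1 + 1/8*h_2 + 3/16*h_3 + 1/8*h_4 + 3/8*h_5
  h_4 = 1 + 1/16*h_1 + 1/16*h_2 + 3/8*h_3 + 3/8*h_4 + 1/8*h_5

Substituting h_5 = 0 and rearranging gives the linear system (I - Q) h = 1:
  [7/8, -5/16, -1/16, -1/8] . (h_1, h_2, h_3, h_4) = 1
  [-3/8, 15/16, -1/16, -1/8] . (h_1, h_2, h_3, h_4) = 1
  [-3/16, -1/8, 13/16, -1/8] . (h_1, h_2, h_3, h_4) = 1
  [-1/16, -1/16, -3/8, 5/8] . (h_1, h_2, h_3, h_4) = 1

Solving yields:
  h_1 = 3
  h_2 = 3
  h_3 = 3
  h_4 = 4

Starting state is 3, so the expected hitting time is h_3 = 3.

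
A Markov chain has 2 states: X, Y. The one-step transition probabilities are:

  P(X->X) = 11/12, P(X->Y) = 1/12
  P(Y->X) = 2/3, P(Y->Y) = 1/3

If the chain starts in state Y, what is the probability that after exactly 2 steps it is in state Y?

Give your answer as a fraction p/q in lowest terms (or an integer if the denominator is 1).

Computing P^2 by repeated multiplication:
P^1 =
  X: [11/12, 1/12]
  Y: [2/3, 1/3]
P^2 =
  X: [43/48, 5/48]
  Y: [5/6, 1/6]

(P^2)[Y -> Y] = 1/6

Answer: 1/6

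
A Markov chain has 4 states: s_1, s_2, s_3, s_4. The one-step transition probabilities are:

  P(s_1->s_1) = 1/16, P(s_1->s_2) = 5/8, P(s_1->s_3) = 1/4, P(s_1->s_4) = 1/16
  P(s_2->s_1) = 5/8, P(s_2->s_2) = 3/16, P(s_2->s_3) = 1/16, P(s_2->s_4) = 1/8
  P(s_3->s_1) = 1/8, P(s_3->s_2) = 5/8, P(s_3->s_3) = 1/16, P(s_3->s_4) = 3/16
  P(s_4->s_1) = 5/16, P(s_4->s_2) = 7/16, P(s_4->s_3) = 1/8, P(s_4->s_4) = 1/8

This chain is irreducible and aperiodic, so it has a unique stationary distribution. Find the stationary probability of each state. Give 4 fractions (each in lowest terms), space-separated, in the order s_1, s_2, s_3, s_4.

Answer: 2241/6686 2809/6686 885/6686 751/6686

Derivation:
The stationary distribution satisfies pi = pi * P, i.e.:
  pi_s_1 = 1/16*pi_s_1 + 5/8*pi_s_2 + 1/8*pi_s_3 + 5/16*pi_s_4
  pi_s_2 = 5/8*pi_s_1 + 3/16*pi_s_2 + 5/8*pi_s_3 + 7/16*pi_s_4
  pi_s_3 = 1/4*pi_s_1 + 1/16*pi_s_2 + 1/16*pi_s_3 + 1/8*pi_s_4
  pi_s_4 = 1/16*pi_s_1 + 1/8*pi_s_2 + 3/16*pi_s_3 + 1/8*pi_s_4
with normalization: pi_s_1 + pi_s_2 + pi_s_3 + pi_s_4 = 1.

Using the first 3 balance equations plus normalization, the linear system A*pi = b is:
  [-15/16, 5/8, 1/8, 5/16] . pi = 0
  [5/8, -13/16, 5/8, 7/16] . pi = 0
  [1/4, 1/16, -15/16, 1/8] . pi = 0
  [1, 1, 1, 1] . pi = 1

Solving yields:
  pi_s_1 = 2241/6686
  pi_s_2 = 2809/6686
  pi_s_3 = 885/6686
  pi_s_4 = 751/6686

Verification (pi * P):
  2241/6686*1/16 + 2809/6686*5/8 + 885/6686*1/8 + 751/6686*5/16 = 2241/6686 = pi_s_1  (ok)
  2241/6686*5/8 + 2809/6686*3/16 + 885/6686*5/8 + 751/6686*7/16 = 2809/6686 = pi_s_2  (ok)
  2241/6686*1/4 + 2809/6686*1/16 + 885/6686*1/16 + 751/6686*1/8 = 885/6686 = pi_s_3  (ok)
  2241/6686*1/16 + 2809/6686*1/8 + 885/6686*3/16 + 751/6686*1/8 = 751/6686 = pi_s_4  (ok)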